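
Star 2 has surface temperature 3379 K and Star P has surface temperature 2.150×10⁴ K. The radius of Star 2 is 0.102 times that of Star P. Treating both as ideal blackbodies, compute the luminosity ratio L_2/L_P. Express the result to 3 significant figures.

L ∝ R²T⁴, so L_2/L_P = (R_2/R_P)²(T_2/T_P)⁴ = (0.102)² × (3379/2.150×10⁴)⁴ = 0.010404 × 6.10097×10⁻⁴ = 6.35×10⁻⁶.

L_2/L_P ≈ 6.35×10⁻⁶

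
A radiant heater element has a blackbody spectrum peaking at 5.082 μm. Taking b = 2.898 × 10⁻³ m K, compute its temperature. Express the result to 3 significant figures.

Wien's law gives T = b/λ_max = (2.898×10⁻³ m·K)/(5.082×10⁻⁶ m) = 570 K.

T ≈ 570 K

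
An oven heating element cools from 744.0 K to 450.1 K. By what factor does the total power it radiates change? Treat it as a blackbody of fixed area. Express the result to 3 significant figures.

P ∝ T⁴, so P₂/P₁ = (T₂/T₁)⁴ = (450.1/744.0)⁴ = (0.604973)⁴ = 0.134.

P₂/P₁ ≈ 0.134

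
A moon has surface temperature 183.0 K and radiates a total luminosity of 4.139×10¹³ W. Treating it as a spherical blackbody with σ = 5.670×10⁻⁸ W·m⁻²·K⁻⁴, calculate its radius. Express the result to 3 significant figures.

R ≈ 2.28×10⁵ m

L = 4πR²σT⁴ ⇒ R = √(L/(4πσT⁴)).
σT⁴ = 63.5898 W/m², so R = √(4.139×10¹³/(4π×63.5898)) = 2.28×10⁵ m.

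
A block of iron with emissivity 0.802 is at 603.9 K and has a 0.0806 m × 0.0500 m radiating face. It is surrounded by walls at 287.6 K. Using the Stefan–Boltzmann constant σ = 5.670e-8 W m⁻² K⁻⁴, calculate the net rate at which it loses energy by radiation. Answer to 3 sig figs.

Area A = 0.0806 × 0.0500 = 4.03×10⁻³ m².
Net radiated power P_net = εσA(T⁴ − T₀⁴) = 0.802×5.670×10⁻⁸×4.03×10⁻³×(603.9⁴ − 287.6⁴).
T⁴ − T₀⁴ = 1.33003×10¹¹ − 6.84157×10⁹ = 1.26161×10¹¹ K⁴, so P_net = 23.1 W.

Net loss ≈ 23.1 W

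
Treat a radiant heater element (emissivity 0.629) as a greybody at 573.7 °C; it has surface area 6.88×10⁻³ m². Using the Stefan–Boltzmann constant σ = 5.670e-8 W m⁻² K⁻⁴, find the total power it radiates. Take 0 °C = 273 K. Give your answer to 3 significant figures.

P ≈ 126 W

T = 573.7 °C + 273 = 846.7 K.
Area A = 6.88×10⁻³ m².
P = εσAT⁴ = 0.629 × 5.670×10⁻⁸ × 6.88×10⁻³ × (846.7)⁴ = 126 W.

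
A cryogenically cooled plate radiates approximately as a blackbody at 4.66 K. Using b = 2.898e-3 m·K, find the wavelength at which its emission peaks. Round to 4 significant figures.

λ_max ≈ 0.6219 mm

Wien's displacement law: λ_max = b/T = (2.898×10⁻³ m·K)/(4.66 K) = 6.2189×10⁻⁴ m.
That is 0.6219 mm, in the infrared range.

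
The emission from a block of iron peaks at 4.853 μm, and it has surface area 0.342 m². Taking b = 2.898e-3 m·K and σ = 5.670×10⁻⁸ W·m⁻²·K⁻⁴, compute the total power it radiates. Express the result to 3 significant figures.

Wien's law: T = b/λ_max = 2.898×10⁻³/4.853×10⁻⁶ = 597.156 K.
Area A = 0.342 m².
Then P = σAT⁴ = 5.670×10⁻⁸×0.342×(597.156)⁴ = 2.47×10³ W.

P ≈ 2.47×10³ W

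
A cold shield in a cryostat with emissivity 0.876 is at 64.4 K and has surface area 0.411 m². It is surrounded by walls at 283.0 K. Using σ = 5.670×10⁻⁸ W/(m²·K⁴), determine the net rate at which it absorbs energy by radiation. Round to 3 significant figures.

Net gain ≈ 131 W

Area A = 0.411 m².
Net radiated power P_net = εσA(T⁴ − T₀⁴) = 0.876×5.670×10⁻⁸×0.411×(64.4⁴ − 283.0⁴).
T⁴ − T₀⁴ = 1.72006×10⁷ − 6.41425×10⁹ = -6.39705×10⁹ K⁴, so P_net = -131 W — negative, meaning a net gain of 131 W.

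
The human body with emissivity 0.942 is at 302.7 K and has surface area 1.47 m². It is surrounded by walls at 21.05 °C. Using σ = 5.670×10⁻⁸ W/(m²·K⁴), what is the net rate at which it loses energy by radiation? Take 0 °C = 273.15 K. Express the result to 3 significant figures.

Net loss ≈ 71.0 W

Surroundings: T = 21.05 °C + 273.15 = 294.20 K.
Area A = 1.47 m².
Net radiated power P_net = εσA(T⁴ − T₀⁴) = 0.942×5.670×10⁻⁸×1.47×(302.7⁴ − 294.20⁴).
T⁴ − T₀⁴ = 8.39556×10⁹ − 7.49153×10⁹ = 9.04030×10⁸ K⁴, so P_net = 71.0 W.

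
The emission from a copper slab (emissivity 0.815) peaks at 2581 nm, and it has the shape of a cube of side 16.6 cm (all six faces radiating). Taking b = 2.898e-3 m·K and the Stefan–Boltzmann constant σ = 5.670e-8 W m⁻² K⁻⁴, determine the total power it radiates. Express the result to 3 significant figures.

Wien's law: T = b/λ_max = 2.898×10⁻³/2.581×10⁻⁶ = 1122.82 K.
Area A = 6s² = 6×(0.166 m)² = 0.165336 m².
Then P = εσAT⁴ = 0.815×5.670×10⁻⁸×0.165336×(1122.82)⁴ = 1.21×10⁴ W.

P ≈ 1.21×10⁴ W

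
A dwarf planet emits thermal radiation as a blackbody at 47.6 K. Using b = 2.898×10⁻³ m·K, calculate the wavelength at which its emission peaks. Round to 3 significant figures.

Wien's displacement law: λ_max = b/T = (2.898×10⁻³ m·K)/(47.6 K) = 6.088×10⁻⁵ m.
That is 60.9 μm, in the infrared range.

λ_max ≈ 60.9 μm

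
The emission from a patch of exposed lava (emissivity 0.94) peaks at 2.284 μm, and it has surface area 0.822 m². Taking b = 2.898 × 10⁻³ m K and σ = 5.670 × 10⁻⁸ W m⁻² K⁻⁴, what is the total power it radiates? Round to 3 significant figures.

P ≈ 1.14×10⁵ W

Wien's law: T = b/λ_max = 2.898×10⁻³/2.284×10⁻⁶ = 1268.83 K.
Area A = 0.822 m².
Then P = εσAT⁴ = 0.94×5.670×10⁻⁸×0.822×(1268.83)⁴ = 1.14×10⁵ W.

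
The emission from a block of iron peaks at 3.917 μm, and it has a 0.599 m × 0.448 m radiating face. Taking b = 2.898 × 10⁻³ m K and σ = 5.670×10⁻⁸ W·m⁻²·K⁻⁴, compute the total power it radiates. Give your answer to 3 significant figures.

Wien's law: T = b/λ_max = 2.898×10⁻³/3.917×10⁻⁶ = 739.852 K.
Area A = 0.599 × 0.448 = 0.268352 m².
Then P = σAT⁴ = 5.670×10⁻⁸×0.268352×(739.852)⁴ = 4.56×10³ W.

P ≈ 4.56×10³ W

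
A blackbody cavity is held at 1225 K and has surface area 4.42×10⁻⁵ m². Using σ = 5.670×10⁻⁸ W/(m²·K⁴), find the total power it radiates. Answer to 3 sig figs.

Area A = 4.42×10⁻⁵ m².
P = σAT⁴ = 5.670×10⁻⁸ × 4.42×10⁻⁵ × (1225)⁴ = 5.64 W.

P ≈ 5.64 W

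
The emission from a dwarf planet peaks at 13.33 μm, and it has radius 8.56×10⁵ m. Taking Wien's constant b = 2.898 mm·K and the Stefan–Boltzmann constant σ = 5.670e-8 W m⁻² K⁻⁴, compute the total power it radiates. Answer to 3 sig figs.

P ≈ 1.17×10¹⁵ W

Wien's law: T = b/λ_max = 2.898×10⁻³/1.333×10⁻⁵ = 217.404 K.
Surface area A = 4πR² = 4π(8.56×10⁵ m)² = 9.20783×10¹² m².
Then P = σAT⁴ = 5.670×10⁻⁸×9.20783×10¹²×(217.404)⁴ = 1.17×10¹⁵ W.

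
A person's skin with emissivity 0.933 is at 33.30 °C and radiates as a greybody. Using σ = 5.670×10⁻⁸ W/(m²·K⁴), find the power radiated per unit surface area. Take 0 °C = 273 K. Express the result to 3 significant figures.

T = 33.30 °C + 273 = 306.30 K.
Stefan–Boltzmann: I = εσT⁴ = 0.933 × 5.670×10⁻⁸ × (306.30)⁴ = 466 W/m².

I ≈ 466 W/m²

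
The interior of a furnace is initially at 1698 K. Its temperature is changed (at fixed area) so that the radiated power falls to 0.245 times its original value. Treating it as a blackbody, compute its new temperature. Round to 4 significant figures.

T₂ ≈ 1195 K

P ∝ T⁴, so T₂/T₁ = (P₂/P₁)^(1/4) = (0.245)^(1/4) = 0.703544.
T₂ = 1698 × 0.703544 = 1195 K.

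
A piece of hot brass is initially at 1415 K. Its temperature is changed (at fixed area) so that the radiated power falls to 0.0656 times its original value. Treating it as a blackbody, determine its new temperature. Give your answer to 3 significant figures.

P ∝ T⁴, so T₂/T₁ = (P₂/P₁)^(1/4) = (0.0656)^(1/4) = 0.506088.
T₂ = 1415 × 0.506088 = 716 K.

T₂ ≈ 716 K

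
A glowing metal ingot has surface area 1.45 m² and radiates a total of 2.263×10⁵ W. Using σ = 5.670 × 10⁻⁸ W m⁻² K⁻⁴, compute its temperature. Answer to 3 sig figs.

Area A = 1.45 m².
P = σAT⁴ ⇒ T = (P/(σA))^(1/4) = (2.263×10⁵/(5.670×10⁻⁸×1.45))^(1/4) = 1.29×10³ K.

T ≈ 1.29×10³ K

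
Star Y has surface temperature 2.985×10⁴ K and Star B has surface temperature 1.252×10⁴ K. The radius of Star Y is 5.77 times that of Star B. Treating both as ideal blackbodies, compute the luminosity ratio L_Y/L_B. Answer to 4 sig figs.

L ∝ R²T⁴, so L_Y/L_B = (R_Y/R_B)²(T_Y/T_B)⁴ = (5.77)² × (2.985×10⁴/1.252×10⁴)⁴ = 33.2929 × 32.3117 = 1076.

L_Y/L_B ≈ 1076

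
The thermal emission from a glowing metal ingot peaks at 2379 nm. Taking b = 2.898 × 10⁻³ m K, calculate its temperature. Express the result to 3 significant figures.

T ≈ 1.22×10³ K

Wien's law gives T = b/λ_max = (2.898×10⁻³ m·K)/(2.379×10⁻⁶ m) = 1.22×10³ K.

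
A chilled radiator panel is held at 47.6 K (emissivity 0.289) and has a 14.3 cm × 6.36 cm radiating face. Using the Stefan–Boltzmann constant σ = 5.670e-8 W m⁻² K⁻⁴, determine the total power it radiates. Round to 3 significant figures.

P ≈ 7.65×10⁻⁴ W

Area A = 0.143 × 0.0636 = 9.0948×10⁻³ m².
P = εσAT⁴ = 0.289 × 5.670×10⁻⁸ × 9.0948×10⁻³ × (47.6)⁴ = 7.65×10⁻⁴ W.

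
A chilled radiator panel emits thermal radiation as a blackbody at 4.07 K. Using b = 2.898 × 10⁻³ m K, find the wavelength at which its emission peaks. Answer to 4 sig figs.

Wien's displacement law: λ_max = b/T = (2.898×10⁻³ m·K)/(4.07 K) = 7.1204×10⁻⁴ m.
That is 7.120×10⁻⁴ m, in the infrared range.

λ_max ≈ 7.120×10⁻⁴ m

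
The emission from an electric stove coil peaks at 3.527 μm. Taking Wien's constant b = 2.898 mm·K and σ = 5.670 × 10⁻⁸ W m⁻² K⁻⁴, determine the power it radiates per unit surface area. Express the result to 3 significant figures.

Wien's law: T = b/λ_max = 2.898×10⁻³/3.527×10⁻⁶ = 821.661 K.
Then I = σT⁴ = 5.670×10⁻⁸×(821.661)⁴ = 2.58×10⁴ W/m².

I ≈ 2.58×10⁴ W/m²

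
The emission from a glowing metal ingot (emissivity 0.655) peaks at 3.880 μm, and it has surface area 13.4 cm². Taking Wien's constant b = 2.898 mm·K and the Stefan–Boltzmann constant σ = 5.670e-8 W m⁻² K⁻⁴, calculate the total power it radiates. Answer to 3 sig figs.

Wien's law: T = b/λ_max = 2.898×10⁻³/3.880×10⁻⁶ = 746.907 K.
Area A = 13.4 cm² = 1.34×10⁻³ m².
Then P = εσAT⁴ = 0.655×5.670×10⁻⁸×1.34×10⁻³×(746.907)⁴ = 15.5 W.

P ≈ 15.5 W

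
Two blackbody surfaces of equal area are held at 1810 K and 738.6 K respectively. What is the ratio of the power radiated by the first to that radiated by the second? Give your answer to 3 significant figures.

P₁/P₂ ≈ 36.1

With equal areas, P₁/P₂ = (T₁/T₂)⁴ = (1810/738.6)⁴ = 36.1.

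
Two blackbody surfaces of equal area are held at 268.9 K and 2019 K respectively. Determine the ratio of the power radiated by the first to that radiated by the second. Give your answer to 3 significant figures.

P₁/P₂ ≈ 3.15×10⁻⁴

With equal areas, P₁/P₂ = (T₁/T₂)⁴ = (268.9/2019)⁴ = 3.15×10⁻⁴.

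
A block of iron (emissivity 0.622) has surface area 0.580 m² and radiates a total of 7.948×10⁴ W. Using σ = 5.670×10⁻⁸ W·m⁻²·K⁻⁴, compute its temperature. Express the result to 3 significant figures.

T ≈ 1.40×10³ K

Area A = 0.580 m².
P = εσAT⁴ ⇒ T = (P/(εσA))^(1/4) = (7.948×10⁴/(0.622×5.670×10⁻⁸×0.580))^(1/4) = 1.40×10³ K.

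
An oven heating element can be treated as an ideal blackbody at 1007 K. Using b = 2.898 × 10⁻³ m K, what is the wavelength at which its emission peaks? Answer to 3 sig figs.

Wien's displacement law: λ_max = b/T = (2.898×10⁻³ m·K)/(1007 K) = 2.878×10⁻⁶ m.
That is 2.88×10³ nm, in the infrared range.

λ_max ≈ 2.88×10³ nm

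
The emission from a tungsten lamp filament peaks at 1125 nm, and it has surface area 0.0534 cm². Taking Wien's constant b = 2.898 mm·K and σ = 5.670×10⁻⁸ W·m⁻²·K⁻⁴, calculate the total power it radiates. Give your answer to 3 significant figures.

P ≈ 13.3 W

Wien's law: T = b/λ_max = 2.898×10⁻³/1.125×10⁻⁶ = 2576.00 K.
Area A = 0.0534 cm² = 5.34×10⁻⁶ m².
Then P = σAT⁴ = 5.670×10⁻⁸×5.34×10⁻⁶×(2576.00)⁴ = 13.3 W.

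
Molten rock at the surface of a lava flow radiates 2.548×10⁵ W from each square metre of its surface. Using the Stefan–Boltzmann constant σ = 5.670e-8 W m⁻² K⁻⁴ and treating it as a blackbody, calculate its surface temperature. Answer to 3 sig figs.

T ≈ 1.46×10³ K

I = σT⁴, so T = (I/σ)^(1/4) = (2.548×10⁵/(5.670×10⁻⁸))^(1/4) = 1.46×10³ K.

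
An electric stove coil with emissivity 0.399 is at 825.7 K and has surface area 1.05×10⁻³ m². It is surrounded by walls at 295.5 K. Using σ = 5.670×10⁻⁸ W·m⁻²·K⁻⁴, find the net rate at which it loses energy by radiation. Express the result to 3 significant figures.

Area A = 1.05×10⁻³ m².
Net radiated power P_net = εσA(T⁴ − T₀⁴) = 0.399×5.670×10⁻⁸×1.05×10⁻³×(825.7⁴ − 295.5⁴).
T⁴ − T₀⁴ = 4.64825×10¹¹ − 7.62483×10⁹ = 4.57200×10¹¹ K⁴, so P_net = 10.9 W.

Net loss ≈ 10.9 W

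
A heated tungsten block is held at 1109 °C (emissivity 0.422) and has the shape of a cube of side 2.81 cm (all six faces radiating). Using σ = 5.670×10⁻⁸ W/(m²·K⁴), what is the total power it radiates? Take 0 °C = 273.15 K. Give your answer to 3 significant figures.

T = 1109 °C + 273.15 = 1382.15 K.
Area A = 6s² = 6×(0.0281 m)² = 4.73766×10⁻³ m².
P = εσAT⁴ = 0.422 × 5.670×10⁻⁸ × 4.73766×10⁻³ × (1382.15)⁴ = 414 W.

P ≈ 414 W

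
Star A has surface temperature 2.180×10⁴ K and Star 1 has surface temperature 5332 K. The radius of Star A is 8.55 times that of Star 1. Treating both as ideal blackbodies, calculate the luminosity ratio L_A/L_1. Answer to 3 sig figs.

L_A/L_1 ≈ 2.04×10⁴

L ∝ R²T⁴, so L_A/L_1 = (R_A/R_1)²(T_A/T_1)⁴ = (8.55)² × (2.180×10⁴/5332)⁴ = 73.1025 × 279.425 = 2.04×10⁴.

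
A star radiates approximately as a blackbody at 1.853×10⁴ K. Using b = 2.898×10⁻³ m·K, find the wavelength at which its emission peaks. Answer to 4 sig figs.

Wien's displacement law: λ_max = b/T = (2.898×10⁻³ m·K)/(1.853×10⁴ K) = 1.5640×10⁻⁷ m.
That is 156.4 nm, in the ultraviolet range.

λ_max ≈ 156.4 nm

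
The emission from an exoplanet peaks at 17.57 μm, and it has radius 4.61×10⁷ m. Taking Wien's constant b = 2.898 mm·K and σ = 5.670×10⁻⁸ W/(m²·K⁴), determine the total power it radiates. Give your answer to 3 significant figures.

Wien's law: T = b/λ_max = 2.898×10⁻³/1.757×10⁻⁵ = 164.940 K.
Surface area A = 4πR² = 4π(4.61×10⁷ m)² = 2.67062×10¹⁶ m².
Then P = σAT⁴ = 5.670×10⁻⁸×2.67062×10¹⁶×(164.940)⁴ = 1.12×10¹⁸ W.

P ≈ 1.12×10¹⁸ W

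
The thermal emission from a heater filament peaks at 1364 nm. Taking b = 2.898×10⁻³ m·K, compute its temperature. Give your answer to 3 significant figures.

T ≈ 2.12×10³ K

Wien's law gives T = b/λ_max = (2.898×10⁻³ m·K)/(1.364×10⁻⁶ m) = 2.12×10³ K.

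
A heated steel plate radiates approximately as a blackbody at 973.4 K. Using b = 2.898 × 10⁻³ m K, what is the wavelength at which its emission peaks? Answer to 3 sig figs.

λ_max ≈ 2.98×10³ nm

Wien's displacement law: λ_max = b/T = (2.898×10⁻³ m·K)/(973.4 K) = 2.977×10⁻⁶ m.
That is 2.98×10³ nm, in the infrared range.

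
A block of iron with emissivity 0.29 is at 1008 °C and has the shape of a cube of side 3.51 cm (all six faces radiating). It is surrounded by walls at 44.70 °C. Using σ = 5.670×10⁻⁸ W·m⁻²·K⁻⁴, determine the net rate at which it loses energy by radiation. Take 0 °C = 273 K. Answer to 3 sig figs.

Net loss ≈ 326 W

T = 1008 °C + 273 = 1281 K.
Surroundings: T = 44.70 °C + 273 = 317.70 K.
Area A = 6s² = 6×(0.0351 m)² = 7.39206×10⁻³ m².
Net radiated power P_net = εσA(T⁴ − T₀⁴) = 0.29×5.670×10⁻⁸×7.39206×10⁻³×(1281⁴ − 317.70⁴).
T⁴ − T₀⁴ = 2.69275×10¹² − 1.01875×10¹⁰ = 2.68256×10¹² K⁴, so P_net = 326 W.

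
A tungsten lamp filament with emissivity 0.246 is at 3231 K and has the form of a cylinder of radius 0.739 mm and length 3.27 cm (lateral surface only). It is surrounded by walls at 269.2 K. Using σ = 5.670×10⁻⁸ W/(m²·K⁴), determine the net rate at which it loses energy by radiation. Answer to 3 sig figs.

Net loss ≈ 231 W

Lateral area A = 2πrL = 2π×7.39×10⁻⁴×0.0327 = 1.51835×10⁻⁴ m².
Net radiated power P_net = εσA(T⁴ − T₀⁴) = 0.246×5.670×10⁻⁸×1.51835×10⁻⁴×(3231⁴ − 269.2⁴).
T⁴ − T₀⁴ = 1.08980×10¹⁴ − 5.25170×10⁹ = 1.08975×10¹⁴ K⁴, so P_net = 231 W.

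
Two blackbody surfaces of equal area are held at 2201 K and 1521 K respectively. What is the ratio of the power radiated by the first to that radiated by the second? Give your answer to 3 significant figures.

P₁/P₂ ≈ 4.38

With equal areas, P₁/P₂ = (T₁/T₂)⁴ = (2201/1521)⁴ = 4.38.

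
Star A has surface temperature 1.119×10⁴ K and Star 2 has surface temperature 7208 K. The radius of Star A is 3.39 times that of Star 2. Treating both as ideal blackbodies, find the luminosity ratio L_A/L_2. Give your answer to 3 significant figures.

L ∝ R²T⁴, so L_A/L_2 = (R_A/R_2)²(T_A/T_2)⁴ = (3.39)² × (1.119×10⁴/7208)⁴ = 11.4921 × 5.80846 = 66.8.

L_A/L_2 ≈ 66.8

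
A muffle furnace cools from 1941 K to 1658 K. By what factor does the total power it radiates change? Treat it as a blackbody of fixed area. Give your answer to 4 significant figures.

P₂/P₁ ≈ 0.5324

P ∝ T⁴, so P₂/P₁ = (T₂/T₁)⁴ = (1658/1941)⁴ = (0.854199)⁴ = 0.5324.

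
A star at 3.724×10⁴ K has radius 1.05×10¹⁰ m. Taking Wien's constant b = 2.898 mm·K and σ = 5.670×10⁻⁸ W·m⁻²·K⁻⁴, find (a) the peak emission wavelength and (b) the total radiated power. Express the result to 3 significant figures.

λ_max ≈ 77.8 nm; P ≈ 1.51×10³² W

(a) λ_max = b/T = 2.898×10⁻³/3.724×10⁴ = 7.782×10⁻⁸ m = 77.8 nm.
Surface area A = 4πR² = 4π(1.05×10¹⁰ m)² = 1.38544×10²¹ m².
(b) P = σAT⁴ = 5.670×10⁻⁸×1.38544×10²¹×(3.724×10⁴)⁴ = 1.51×10³² W.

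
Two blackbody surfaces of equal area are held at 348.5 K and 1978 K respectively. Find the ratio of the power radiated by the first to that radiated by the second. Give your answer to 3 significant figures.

With equal areas, P₁/P₂ = (T₁/T₂)⁴ = (348.5/1978)⁴ = 9.64×10⁻⁴.

P₁/P₂ ≈ 9.64×10⁻⁴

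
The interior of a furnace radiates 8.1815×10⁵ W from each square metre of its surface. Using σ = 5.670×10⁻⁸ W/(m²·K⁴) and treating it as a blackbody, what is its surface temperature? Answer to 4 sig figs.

I = σT⁴, so T = (I/σ)^(1/4) = (8.1815×10⁵/(5.670×10⁻⁸))^(1/4) = 1949 K.

T ≈ 1949 K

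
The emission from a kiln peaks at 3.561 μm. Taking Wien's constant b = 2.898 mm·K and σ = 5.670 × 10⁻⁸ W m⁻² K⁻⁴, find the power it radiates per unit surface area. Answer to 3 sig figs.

I ≈ 2.49×10⁴ W/m²

Wien's law: T = b/λ_max = 2.898×10⁻³/3.561×10⁻⁶ = 813.816 K.
Then I = σT⁴ = 5.670×10⁻⁸×(813.816)⁴ = 2.49×10⁴ W/m².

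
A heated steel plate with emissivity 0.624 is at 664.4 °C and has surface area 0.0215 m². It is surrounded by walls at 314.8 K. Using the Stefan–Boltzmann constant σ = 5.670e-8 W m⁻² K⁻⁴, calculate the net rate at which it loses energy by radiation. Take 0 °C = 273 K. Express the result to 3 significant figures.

Net loss ≈ 580 W

T = 664.4 °C + 273 = 937.4 K.
Area A = 0.0215 m².
Net radiated power P_net = εσA(T⁴ − T₀⁴) = 0.624×5.670×10⁻⁸×0.0215×(937.4⁴ − 314.8⁴).
T⁴ − T₀⁴ = 7.72147×10¹¹ − 9.82062×10⁹ = 7.62326×10¹¹ K⁴, so P_net = 580 W.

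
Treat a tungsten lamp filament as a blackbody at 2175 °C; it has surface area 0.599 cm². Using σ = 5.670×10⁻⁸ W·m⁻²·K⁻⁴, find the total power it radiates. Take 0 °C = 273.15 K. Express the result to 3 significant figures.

P ≈ 122 W

T = 2175 °C + 273.15 = 2448.15 K.
Area A = 0.599 cm² = 5.99×10⁻⁵ m².
P = σAT⁴ = 5.670×10⁻⁸ × 5.99×10⁻⁵ × (2448.15)⁴ = 122 W.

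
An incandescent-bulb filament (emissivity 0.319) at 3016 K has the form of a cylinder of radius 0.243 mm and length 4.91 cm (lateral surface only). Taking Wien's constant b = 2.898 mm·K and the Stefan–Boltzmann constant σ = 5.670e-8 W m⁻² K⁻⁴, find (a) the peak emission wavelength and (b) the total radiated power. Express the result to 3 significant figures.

(a) λ_max = b/T = 2.898×10⁻³/3016 = 9.609×10⁻⁷ m = 961 nm.
Lateral area A = 2πrL = 2π×2.43×10⁻⁴×0.0491 = 7.49666×10⁻⁵ m².
(b) P = εσAT⁴ = 0.319×5.670×10⁻⁸×7.49666×10⁻⁵×(3016)⁴ = 112 W.

λ_max ≈ 961 nm; P ≈ 112 W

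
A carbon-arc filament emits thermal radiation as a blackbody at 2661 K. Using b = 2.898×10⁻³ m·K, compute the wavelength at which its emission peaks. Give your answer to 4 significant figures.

λ_max ≈ 1089 nm

Wien's displacement law: λ_max = b/T = (2.898×10⁻³ m·K)/(2661 K) = 1.0891×10⁻⁶ m.
That is 1089 nm, in the infrared range.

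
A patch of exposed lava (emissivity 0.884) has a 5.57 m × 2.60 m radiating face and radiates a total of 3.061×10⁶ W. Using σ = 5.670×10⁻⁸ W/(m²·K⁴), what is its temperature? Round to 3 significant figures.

Area A = 5.57 × 2.60 = 14.482 m².
P = εσAT⁴ ⇒ T = (P/(εσA))^(1/4) = (3.061×10⁶/(0.884×5.670×10⁻⁸×14.482))^(1/4) = 1.43×10³ K.

T ≈ 1.43×10³ K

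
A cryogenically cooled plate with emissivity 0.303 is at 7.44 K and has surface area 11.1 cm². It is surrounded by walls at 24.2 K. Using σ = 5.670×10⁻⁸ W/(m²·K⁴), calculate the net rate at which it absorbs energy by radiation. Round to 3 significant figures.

Net gain ≈ 6.48×10⁻⁶ W

Area A = 11.1 cm² = 1.11×10⁻³ m².
Net radiated power P_net = εσA(T⁴ − T₀⁴) = 0.303×5.670×10⁻⁸×1.11×10⁻³×(7.44⁴ − 24.2⁴).
T⁴ − T₀⁴ = 3064.02 − 3.42974×10⁵ = -3.39910×10⁵ K⁴, so P_net = -6.48×10⁻⁶ W — negative, meaning a net gain of 6.48×10⁻⁶ W.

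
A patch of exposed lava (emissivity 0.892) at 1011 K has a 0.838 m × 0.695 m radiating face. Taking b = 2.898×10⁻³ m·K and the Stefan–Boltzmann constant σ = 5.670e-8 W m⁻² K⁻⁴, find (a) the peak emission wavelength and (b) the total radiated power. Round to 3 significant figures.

(a) λ_max = b/T = 2.898×10⁻³/1011 = 2.866×10⁻⁶ m = 2.87×10³ nm.
Area A = 0.838 × 0.695 = 0.58241 m².
(b) P = εσAT⁴ = 0.892×5.670×10⁻⁸×0.58241×(1011)⁴ = 3.08×10⁴ W.

λ_max ≈ 2.87×10³ nm; P ≈ 3.08×10⁴ W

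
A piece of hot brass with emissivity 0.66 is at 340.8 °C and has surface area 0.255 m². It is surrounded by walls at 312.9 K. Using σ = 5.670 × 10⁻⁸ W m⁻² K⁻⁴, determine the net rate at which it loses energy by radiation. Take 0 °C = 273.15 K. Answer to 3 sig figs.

T = 340.8 °C + 273.15 = 613.95 K.
Area A = 0.255 m².
Net radiated power P_net = εσA(T⁴ − T₀⁴) = 0.66×5.670×10⁻⁸×0.255×(613.95⁴ − 312.9⁴).
T⁴ − T₀⁴ = 1.42080×10¹¹ − 9.58567×10⁹ = 1.32494×10¹¹ K⁴, so P_net = 1.26×10³ W.

Net loss ≈ 1.26×10³ W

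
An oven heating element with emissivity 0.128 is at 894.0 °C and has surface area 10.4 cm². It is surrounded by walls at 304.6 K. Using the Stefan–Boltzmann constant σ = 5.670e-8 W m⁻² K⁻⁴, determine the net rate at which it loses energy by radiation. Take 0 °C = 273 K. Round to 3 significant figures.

T = 894.0 °C + 273 = 1167.0 K.
Area A = 10.4 cm² = 1.04×10⁻³ m².
Net radiated power P_net = εσA(T⁴ − T₀⁴) = 0.128×5.670×10⁻⁸×1.04×10⁻³×(1167.0⁴ − 304.6⁴).
T⁴ − T₀⁴ = 1.85474×10¹² − 8.60834×10⁹ = 1.84613×10¹² K⁴, so P_net = 13.9 W.

Net loss ≈ 13.9 W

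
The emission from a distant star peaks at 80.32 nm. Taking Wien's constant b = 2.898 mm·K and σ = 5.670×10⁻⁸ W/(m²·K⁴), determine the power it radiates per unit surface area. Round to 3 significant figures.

Wien's law: T = b/λ_max = 2.898×10⁻³/8.032×10⁻⁸ = 36080.7 K.
Then I = σT⁴ = 5.670×10⁻⁸×(36080.7)⁴ = 9.61×10¹⁰ W/m².

I ≈ 9.61×10¹⁰ W/m²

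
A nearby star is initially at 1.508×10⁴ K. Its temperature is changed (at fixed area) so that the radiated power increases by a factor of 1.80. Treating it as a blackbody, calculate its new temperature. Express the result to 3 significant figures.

P ∝ T⁴, so T₂/T₁ = (P₂/P₁)^(1/4) = (1.80)^(1/4) = 1.15829.
T₂ = 1.508×10⁴ × 1.15829 = 1.75×10⁴ K.

T₂ ≈ 1.75×10⁴ K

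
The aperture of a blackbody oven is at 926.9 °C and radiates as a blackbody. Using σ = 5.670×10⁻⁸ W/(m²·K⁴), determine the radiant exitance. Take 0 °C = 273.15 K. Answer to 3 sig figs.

I ≈ 1.18×10⁵ W/m²

T = 926.9 °C + 273.15 = 1200.05 K.
Stefan–Boltzmann: I = σT⁴ = 5.670×10⁻⁸ × (1200.05)⁴ = 1.18×10⁵ W/m².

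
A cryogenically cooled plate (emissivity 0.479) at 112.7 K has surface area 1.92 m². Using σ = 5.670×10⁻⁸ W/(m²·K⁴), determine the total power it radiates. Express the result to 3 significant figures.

Area A = 1.92 m².
P = εσAT⁴ = 0.479 × 5.670×10⁻⁸ × 1.92 × (112.7)⁴ = 8.41 W.

P ≈ 8.41 W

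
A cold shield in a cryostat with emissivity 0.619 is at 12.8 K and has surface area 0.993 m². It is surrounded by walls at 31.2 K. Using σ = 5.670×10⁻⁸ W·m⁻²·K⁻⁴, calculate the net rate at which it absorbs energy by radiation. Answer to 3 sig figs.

Area A = 0.993 m².
Net radiated power P_net = εσA(T⁴ − T₀⁴) = 0.619×5.670×10⁻⁸×0.993×(12.8⁴ − 31.2⁴).
T⁴ − T₀⁴ = 26843.5 − 9.47585×10⁵ = -9.20742×10⁵ K⁴, so P_net = -0.0321 W — negative, meaning a net gain of 0.0321 W.

Net gain ≈ 0.0321 W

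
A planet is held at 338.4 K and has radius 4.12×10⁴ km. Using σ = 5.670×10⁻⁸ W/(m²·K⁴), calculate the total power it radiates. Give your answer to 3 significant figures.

Surface area A = 4πR² = 4π(4.12×10⁷ m)² = 2.13307×10¹⁶ m².
P = σAT⁴ = 5.670×10⁻⁸ × 2.13307×10¹⁶ × (338.4)⁴ = 1.59×10¹⁹ W.

P ≈ 1.59×10¹⁹ W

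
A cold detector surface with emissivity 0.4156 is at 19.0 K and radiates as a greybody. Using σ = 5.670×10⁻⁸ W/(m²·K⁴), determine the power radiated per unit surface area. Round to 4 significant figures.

Stefan–Boltzmann: I = εσT⁴ = 0.4156 × 5.670×10⁻⁸ × (19.0)⁴ = 3.071×10⁻³ W/m².

I ≈ 3.071×10⁻³ W/m²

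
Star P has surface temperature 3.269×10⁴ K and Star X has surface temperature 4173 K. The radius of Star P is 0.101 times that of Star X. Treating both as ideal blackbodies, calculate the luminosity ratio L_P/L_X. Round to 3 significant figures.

L ∝ R²T⁴, so L_P/L_X = (R_P/R_X)²(T_P/T_X)⁴ = (0.101)² × (3.269×10⁴/4173)⁴ = 0.010201 × 3765.88 = 38.4.

L_P/L_X ≈ 38.4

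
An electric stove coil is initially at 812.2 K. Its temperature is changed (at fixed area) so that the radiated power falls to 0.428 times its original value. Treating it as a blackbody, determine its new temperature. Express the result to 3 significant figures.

P ∝ T⁴, so T₂/T₁ = (P₂/P₁)^(1/4) = (0.428)^(1/4) = 0.808837.
T₂ = 812.2 × 0.808837 = 657 K.

T₂ ≈ 657 K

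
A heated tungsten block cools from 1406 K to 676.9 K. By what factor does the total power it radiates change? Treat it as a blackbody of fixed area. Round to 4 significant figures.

P ∝ T⁴, so P₂/P₁ = (T₂/T₁)⁴ = (676.9/1406)⁴ = (0.481437)⁴ = 0.05372.

P₂/P₁ ≈ 0.05372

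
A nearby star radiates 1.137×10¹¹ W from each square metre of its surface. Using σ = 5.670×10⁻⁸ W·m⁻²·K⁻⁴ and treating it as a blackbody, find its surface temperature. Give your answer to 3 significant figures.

I = σT⁴, so T = (I/σ)^(1/4) = (1.137×10¹¹/(5.670×10⁻⁸))^(1/4) = 3.76×10⁴ K.

T ≈ 3.76×10⁴ K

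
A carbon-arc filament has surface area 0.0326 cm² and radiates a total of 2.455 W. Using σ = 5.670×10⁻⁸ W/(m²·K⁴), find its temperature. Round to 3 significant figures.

T ≈ 1.91×10³ K

Area A = 0.0326 cm² = 3.26×10⁻⁶ m².
P = σAT⁴ ⇒ T = (P/(σA))^(1/4) = (2.455/(5.670×10⁻⁸×3.26×10⁻⁶))^(1/4) = 1.91×10³ K.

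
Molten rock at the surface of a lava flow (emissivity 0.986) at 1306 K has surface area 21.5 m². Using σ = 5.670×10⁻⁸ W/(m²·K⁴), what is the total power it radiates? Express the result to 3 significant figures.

P ≈ 3.50×10⁶ W

Area A = 21.5 m².
P = εσAT⁴ = 0.986 × 5.670×10⁻⁸ × 21.5 × (1306)⁴ = 3.50×10⁶ W.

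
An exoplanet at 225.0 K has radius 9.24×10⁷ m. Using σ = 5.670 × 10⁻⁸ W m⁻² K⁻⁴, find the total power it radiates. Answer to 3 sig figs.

Surface area A = 4πR² = 4π(9.24×10⁷ m)² = 1.07289×10¹⁷ m².
P = σAT⁴ = 5.670×10⁻⁸ × 1.07289×10¹⁷ × (225.0)⁴ = 1.56×10¹⁹ W.

P ≈ 1.56×10¹⁹ W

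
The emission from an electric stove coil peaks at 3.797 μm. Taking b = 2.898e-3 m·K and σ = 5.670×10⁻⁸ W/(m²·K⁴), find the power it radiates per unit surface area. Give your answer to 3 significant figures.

I ≈ 1.92×10⁴ W/m²

Wien's law: T = b/λ_max = 2.898×10⁻³/3.797×10⁻⁶ = 763.234 K.
Then I = σT⁴ = 5.670×10⁻⁸×(763.234)⁴ = 1.92×10⁴ W/m².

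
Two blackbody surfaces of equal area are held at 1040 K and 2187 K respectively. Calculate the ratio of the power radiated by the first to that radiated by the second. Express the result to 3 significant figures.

P₁/P₂ ≈ 0.0511

With equal areas, P₁/P₂ = (T₁/T₂)⁴ = (1040/2187)⁴ = 0.0511.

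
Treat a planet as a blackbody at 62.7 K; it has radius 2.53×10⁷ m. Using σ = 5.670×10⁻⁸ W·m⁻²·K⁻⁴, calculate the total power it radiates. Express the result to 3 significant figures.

Surface area A = 4πR² = 4π(2.53×10⁷ m)² = 8.04361×10¹⁵ m².
P = σAT⁴ = 5.670×10⁻⁸ × 8.04361×10¹⁵ × (62.7)⁴ = 7.05×10¹⁵ W.

P ≈ 7.05×10¹⁵ W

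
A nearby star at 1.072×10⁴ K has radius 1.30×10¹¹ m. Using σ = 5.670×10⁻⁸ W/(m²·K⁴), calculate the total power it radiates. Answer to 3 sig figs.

P ≈ 1.59×10³² W

Surface area A = 4πR² = 4π(1.30×10¹¹ m)² = 2.12372×10²³ m².
P = σAT⁴ = 5.670×10⁻⁸ × 2.12372×10²³ × (1.072×10⁴)⁴ = 1.59×10³² W.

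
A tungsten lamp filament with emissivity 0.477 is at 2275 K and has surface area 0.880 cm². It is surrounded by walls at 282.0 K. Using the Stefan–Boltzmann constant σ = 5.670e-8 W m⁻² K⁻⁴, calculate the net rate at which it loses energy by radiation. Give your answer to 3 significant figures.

Net loss ≈ 63.7 W

Area A = 0.880 cm² = 8.80×10⁻⁵ m².
Net radiated power P_net = εσA(T⁴ − T₀⁴) = 0.477×5.670×10⁻⁸×8.80×10⁻⁵×(2275⁴ − 282.0⁴).
T⁴ − T₀⁴ = 2.67871×10¹³ − 6.32407×10⁹ = 2.67808×10¹³ K⁴, so P_net = 63.7 W.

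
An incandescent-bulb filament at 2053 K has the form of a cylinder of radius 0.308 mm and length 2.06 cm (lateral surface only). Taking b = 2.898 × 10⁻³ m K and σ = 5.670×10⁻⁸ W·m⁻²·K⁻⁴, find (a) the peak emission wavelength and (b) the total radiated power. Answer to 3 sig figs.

λ_max ≈ 1.41×10³ nm; P ≈ 40.2 W

(a) λ_max = b/T = 2.898×10⁻³/2053 = 1.412×10⁻⁶ m = 1.41×10³ nm.
Lateral area A = 2πrL = 2π×3.08×10⁻⁴×0.0206 = 3.98656×10⁻⁵ m².
(b) P = σAT⁴ = 5.670×10⁻⁸×3.98656×10⁻⁵×(2053)⁴ = 40.2 W.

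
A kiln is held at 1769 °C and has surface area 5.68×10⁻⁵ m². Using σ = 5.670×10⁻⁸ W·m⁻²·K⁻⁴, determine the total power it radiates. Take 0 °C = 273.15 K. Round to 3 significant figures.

P ≈ 56.0 W

T = 1769 °C + 273.15 = 2042.15 K.
Area A = 5.68×10⁻⁵ m².
P = σAT⁴ = 5.670×10⁻⁸ × 5.68×10⁻⁵ × (2042.15)⁴ = 56.0 W.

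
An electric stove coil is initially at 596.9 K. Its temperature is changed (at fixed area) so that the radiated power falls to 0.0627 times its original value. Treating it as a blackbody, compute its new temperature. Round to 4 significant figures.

P ∝ T⁴, so T₂/T₁ = (P₂/P₁)^(1/4) = (0.0627)^(1/4) = 0.500400.
T₂ = 596.9 × 0.500400 = 298.7 K.

T₂ ≈ 298.7 K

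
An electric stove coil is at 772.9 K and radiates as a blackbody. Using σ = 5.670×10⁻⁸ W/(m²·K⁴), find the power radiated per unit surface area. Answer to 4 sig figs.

I ≈ 2.023×10⁴ W/m²

Stefan–Boltzmann: I = σT⁴ = 5.670×10⁻⁸ × (772.9)⁴ = 2.023×10⁴ W/m².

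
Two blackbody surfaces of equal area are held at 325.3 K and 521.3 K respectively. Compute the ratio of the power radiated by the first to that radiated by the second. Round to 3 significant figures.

With equal areas, P₁/P₂ = (T₁/T₂)⁴ = (325.3/521.3)⁴ = 0.152.

P₁/P₂ ≈ 0.152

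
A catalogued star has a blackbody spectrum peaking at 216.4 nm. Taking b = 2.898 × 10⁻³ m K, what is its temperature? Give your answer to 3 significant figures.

T ≈ 1.34×10⁴ K

Wien's law gives T = b/λ_max = (2.898×10⁻³ m·K)/(2.164×10⁻⁷ m) = 1.34×10⁴ K.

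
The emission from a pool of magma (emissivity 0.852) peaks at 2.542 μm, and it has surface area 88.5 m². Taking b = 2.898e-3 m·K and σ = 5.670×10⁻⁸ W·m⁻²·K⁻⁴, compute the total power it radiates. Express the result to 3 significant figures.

P ≈ 7.22×10⁶ W

Wien's law: T = b/λ_max = 2.898×10⁻³/2.542×10⁻⁶ = 1140.05 K.
Area A = 88.5 m².
Then P = εσAT⁴ = 0.852×5.670×10⁻⁸×88.5×(1140.05)⁴ = 7.22×10⁶ W.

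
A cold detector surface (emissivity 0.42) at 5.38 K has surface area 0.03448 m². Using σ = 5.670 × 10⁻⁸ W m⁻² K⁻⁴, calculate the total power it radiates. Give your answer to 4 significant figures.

Area A = 0.03448 m².
P = εσAT⁴ = 0.42 × 5.670×10⁻⁸ × 0.03448 × (5.38)⁴ = 6.879×10⁻⁷ W.

P ≈ 6.879×10⁻⁷ W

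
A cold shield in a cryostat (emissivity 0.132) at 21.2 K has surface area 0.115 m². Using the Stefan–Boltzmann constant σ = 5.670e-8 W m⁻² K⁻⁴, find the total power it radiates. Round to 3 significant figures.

Area A = 0.115 m².
P = εσAT⁴ = 0.132 × 5.670×10⁻⁸ × 0.115 × (21.2)⁴ = 1.74×10⁻⁴ W.

P ≈ 1.74×10⁻⁴ W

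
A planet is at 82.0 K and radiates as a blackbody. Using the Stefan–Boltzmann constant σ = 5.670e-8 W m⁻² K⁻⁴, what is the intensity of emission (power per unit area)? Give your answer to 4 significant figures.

I ≈ 2.564 W/m²

Stefan–Boltzmann: I = σT⁴ = 5.670×10⁻⁸ × (82.0)⁴ = 2.564 W/m².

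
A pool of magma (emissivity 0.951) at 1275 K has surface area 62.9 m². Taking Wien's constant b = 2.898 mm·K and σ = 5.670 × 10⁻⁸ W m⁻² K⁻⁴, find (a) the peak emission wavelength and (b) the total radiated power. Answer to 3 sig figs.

λ_max ≈ 2.27×10³ nm; P ≈ 8.96×10⁶ W

(a) λ_max = b/T = 2.898×10⁻³/1275 = 2.273×10⁻⁶ m = 2.27×10³ nm.
Area A = 62.9 m².
(b) P = εσAT⁴ = 0.951×5.670×10⁻⁸×62.9×(1275)⁴ = 8.96×10⁶ W.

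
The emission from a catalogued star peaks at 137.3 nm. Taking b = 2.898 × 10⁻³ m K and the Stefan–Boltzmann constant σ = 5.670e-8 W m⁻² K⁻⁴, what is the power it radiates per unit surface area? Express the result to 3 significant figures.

Wien's law: T = b/λ_max = 2.898×10⁻³/1.373×10⁻⁷ = 21107.1 K.
Then I = σT⁴ = 5.670×10⁻⁸×(21107.1)⁴ = 1.13×10¹⁰ W/m².

I ≈ 1.13×10¹⁰ W/m²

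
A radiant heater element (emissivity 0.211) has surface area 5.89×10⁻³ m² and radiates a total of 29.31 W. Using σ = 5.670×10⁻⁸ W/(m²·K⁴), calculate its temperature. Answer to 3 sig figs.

Area A = 5.89×10⁻³ m².
P = εσAT⁴ ⇒ T = (P/(εσA))^(1/4) = (29.31/(0.211×5.670×10⁻⁸×5.89×10⁻³))^(1/4) = 803 K.

T ≈ 803 K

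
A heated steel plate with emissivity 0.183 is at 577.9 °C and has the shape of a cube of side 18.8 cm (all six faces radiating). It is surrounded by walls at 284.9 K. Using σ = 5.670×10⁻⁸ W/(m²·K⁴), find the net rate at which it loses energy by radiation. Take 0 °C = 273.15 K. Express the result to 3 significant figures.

Net loss ≈ 1.14×10³ W

T = 577.9 °C + 273.15 = 851.05 K.
Area A = 6s² = 6×(0.188 m)² = 0.212064 m².
Net radiated power P_net = εσA(T⁴ − T₀⁴) = 0.183×5.670×10⁻⁸×0.212064×(851.05⁴ − 284.9⁴).
T⁴ − T₀⁴ = 5.24590×10¹¹ − 6.58825×10⁹ = 5.18002×10¹¹ K⁴, so P_net = 1.14×10³ W.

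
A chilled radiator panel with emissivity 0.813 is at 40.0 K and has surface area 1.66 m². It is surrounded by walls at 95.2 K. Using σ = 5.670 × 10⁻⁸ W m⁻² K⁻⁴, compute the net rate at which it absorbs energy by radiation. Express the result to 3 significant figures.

Net gain ≈ 6.09 W

Area A = 1.66 m².
Net radiated power P_net = εσA(T⁴ − T₀⁴) = 0.813×5.670×10⁻⁸×1.66×(40.0⁴ − 95.2⁴).
T⁴ − T₀⁴ = 2.56000×10⁶ − 8.21387×10⁷ = -7.95787×10⁷ K⁴, so P_net = -6.09 W — negative, meaning a net gain of 6.09 W.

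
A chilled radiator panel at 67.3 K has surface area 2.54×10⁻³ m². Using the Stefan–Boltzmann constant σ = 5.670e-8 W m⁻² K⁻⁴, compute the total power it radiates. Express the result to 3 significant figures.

P ≈ 2.95×10⁻³ W

Area A = 2.54×10⁻³ m².
P = σAT⁴ = 5.670×10⁻⁸ × 2.54×10⁻³ × (67.3)⁴ = 2.95×10⁻³ W.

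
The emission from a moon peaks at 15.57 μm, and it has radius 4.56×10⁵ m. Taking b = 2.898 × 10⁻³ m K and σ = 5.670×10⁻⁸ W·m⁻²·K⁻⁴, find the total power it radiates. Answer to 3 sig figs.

Wien's law: T = b/λ_max = 2.898×10⁻³/1.557×10⁻⁵ = 186.127 K.
Surface area A = 4πR² = 4π(4.56×10⁵ m)² = 2.61300×10¹² m².
Then P = σAT⁴ = 5.670×10⁻⁸×2.61300×10¹²×(186.127)⁴ = 1.78×10¹⁴ W.

P ≈ 1.78×10¹⁴ W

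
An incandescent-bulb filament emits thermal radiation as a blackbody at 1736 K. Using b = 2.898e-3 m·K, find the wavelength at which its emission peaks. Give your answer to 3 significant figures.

Wien's displacement law: λ_max = b/T = (2.898×10⁻³ m·K)/(1736 K) = 1.669×10⁻⁶ m.
That is 1.67 μm, in the infrared range.

λ_max ≈ 1.67 μm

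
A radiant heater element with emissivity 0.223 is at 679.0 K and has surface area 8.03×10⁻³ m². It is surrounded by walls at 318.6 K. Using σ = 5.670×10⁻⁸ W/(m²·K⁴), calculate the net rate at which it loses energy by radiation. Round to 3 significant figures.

Net loss ≈ 20.5 W

Area A = 8.03×10⁻³ m².
Net radiated power P_net = εσA(T⁴ − T₀⁴) = 0.223×5.670×10⁻⁸×8.03×10⁻³×(679.0⁴ − 318.6⁴).
T⁴ − T₀⁴ = 2.12559×10¹¹ − 1.03035×10¹⁰ = 2.02256×10¹¹ K⁴, so P_net = 20.5 W.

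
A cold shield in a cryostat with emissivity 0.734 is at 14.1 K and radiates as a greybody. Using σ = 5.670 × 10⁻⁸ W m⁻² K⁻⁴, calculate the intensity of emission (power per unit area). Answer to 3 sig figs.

Stefan–Boltzmann: I = εσT⁴ = 0.734 × 5.670×10⁻⁸ × (14.1)⁴ = 1.64×10⁻³ W/m².

I ≈ 1.64×10⁻³ W/m²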